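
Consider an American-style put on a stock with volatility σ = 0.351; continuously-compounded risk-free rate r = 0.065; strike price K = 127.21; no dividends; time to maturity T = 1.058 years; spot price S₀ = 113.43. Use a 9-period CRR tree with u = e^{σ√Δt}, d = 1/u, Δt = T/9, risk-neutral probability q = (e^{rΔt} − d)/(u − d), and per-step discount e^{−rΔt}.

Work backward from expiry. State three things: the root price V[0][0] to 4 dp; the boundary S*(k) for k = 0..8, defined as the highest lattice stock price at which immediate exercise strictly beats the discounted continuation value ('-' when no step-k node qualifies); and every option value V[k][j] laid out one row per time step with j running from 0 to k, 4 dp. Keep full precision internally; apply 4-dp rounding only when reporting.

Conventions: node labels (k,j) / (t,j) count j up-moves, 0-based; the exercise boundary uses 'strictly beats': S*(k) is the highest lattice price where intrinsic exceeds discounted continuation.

Δt=0.11756, u=1.12789, d=0.88661, q=0.50174, disc=e^(-rΔt)=0.99239
k=9 terminal: V=max(K-S,0) → 88.8092 78.3593 65.0656 48.1545 26.6413 0.0000 0.0000 0.0000 0.0000 0.0000
k=8: j=0 S=43.3118 intr=83.8982 cont=82.9299 V=83.8982[EX]; j=1 S=55.0981 intr=72.1119 cont=71.1436 V=72.1119[EX]; j=2 S=70.0918 intr=57.1182 cont=56.1499 V=57.1182[EX]; j=3 S=89.1656 intr=38.0444 cont=37.0761 V=38.0444[EX]; j=4 S=113.4300 intr=13.7800 cont=13.1732 V=13.7800[EX]; j=5 S=144.2974 intr=0.0000 cont=0.0000 V=0.0000[hold]; j=6 S=183.5646 intr=0.0000 cont=0.0000 V=0.0000[hold]; j=7 S=233.5175 intr=0.0000 cont=0.0000 V=0.0000[hold]; j=8 S=297.0639 intr=0.0000 cont=0.0000 V=0.0000[hold]  S*(8)=113.4300
k=7: j=0 S=48.8507 intr=78.3593 cont=77.3909 V=78.3593[EX]; j=1 S=62.1444 intr=65.0656 cont=64.0973 V=65.0656[EX]; j=2 S=79.0555 intr=48.1545 cont=47.1862 V=48.1545[EX]; j=3 S=100.5687 intr=26.6413 cont=25.6730 V=26.6413[EX]; j=4 S=127.9361 intr=0.0000 cont=6.8137 V=6.8137[hold]; j=5 S=162.7510 intr=0.0000 cont=0.0000 V=0.0000[hold]; j=6 S=207.0400 intr=0.0000 cont=0.0000 V=0.0000[hold]; j=7 S=263.3811 intr=0.0000 cont=0.0000 V=0.0000[hold]  S*(7)=100.5687
k=6: j=0 S=55.0981 intr=72.1119 cont=71.1436 V=72.1119[EX]; j=1 S=70.0918 intr=57.1182 cont=56.1499 V=57.1182[EX]; j=2 S=89.1656 intr=38.0444 cont=37.0761 V=38.0444[EX]; j=3 S=113.4300 intr=13.7800 cont=16.5659 V=16.5659[hold]; j=4 S=144.2974 intr=0.0000 cont=3.3692 V=3.3692[hold]; j=5 S=183.5646 intr=0.0000 cont=0.0000 V=0.0000[hold]; j=6 S=233.5175 intr=0.0000 cont=0.0000 V=0.0000[hold]  S*(6)=89.1656
k=5: j=0 S=62.1444 intr=65.0656 cont=64.0973 V=65.0656[EX]; j=1 S=79.0555 intr=48.1545 cont=47.1862 V=48.1545[EX]; j=2 S=100.5687 intr=26.6413 cont=27.0602 V=27.0602[hold]; j=3 S=127.9361 intr=0.0000 cont=9.8689 V=9.8689[hold]; j=4 S=162.7510 intr=0.0000 cont=1.6659 V=1.6659[hold]; j=5 S=207.0400 intr=0.0000 cont=0.0000 V=0.0000[hold]  S*(5)=79.0555
k=4: j=0 S=70.0918 intr=57.1182 cont=56.1499 V=57.1182[EX]; j=1 S=89.1656 intr=38.0444 cont=37.2846 V=38.0444[EX]; j=2 S=113.4300 intr=13.7800 cont=18.2943 V=18.2943[hold]; j=3 S=144.2974 intr=0.0000 cont=5.7093 V=5.7093[hold]; j=4 S=183.5646 intr=0.0000 cont=0.8237 V=0.8237[hold]  S*(4)=89.1656
k=3: j=0 S=79.0555 intr=48.1545 cont=47.1862 V=48.1545[EX]; j=1 S=100.5687 intr=26.6413 cont=27.9208 V=27.9208[hold]; j=2 S=127.9361 intr=0.0000 cont=11.8887 V=11.8887[hold]; j=3 S=162.7510 intr=0.0000 cont=3.2332 V=3.2332[hold]  S*(3)=79.0555
k=2: j=0 S=89.1656 intr=38.0444 cont=37.7131 V=38.0444[EX]; j=1 S=113.4300 intr=13.7800 cont=19.7255 V=19.7255[hold]; j=2 S=144.2974 intr=0.0000 cont=7.4884 V=7.4884[hold]  S*(2)=89.1656
k=1: j=0 S=100.5687 intr=26.6413 cont=28.6334 V=28.6334[hold]; j=1 S=127.9361 intr=0.0000 cont=13.4823 V=13.4823[hold]  S*(1)=-
k=0: j=0 S=113.4300 intr=13.7800 cont=20.8714 V=20.8714[hold]  S*(0)=-

price = 20.8714
boundary = - - 89.1656 79.0555 89.1656 79.0555 89.1656 100.5687 113.4300
tree:
20.8714
28.6334 13.4823
38.0444 19.7255 7.4884
48.1545 27.9208 11.8887 3.2332
57.1182 38.0444 18.2943 5.7093 0.8237
65.0656 48.1545 27.0602 9.8689 1.6659 0.0000
72.1119 57.1182 38.0444 16.5659 3.3692 0.0000 0.0000
78.3593 65.0656 48.1545 26.6413 6.8137 0.0000 0.0000 0.0000
83.8982 72.1119 57.1182 38.0444 13.7800 0.0000 0.0000 0.0000 0.0000
88.8092 78.3593 65.0656 48.1545 26.6413 0.0000 0.0000 0.0000 0.0000 0.0000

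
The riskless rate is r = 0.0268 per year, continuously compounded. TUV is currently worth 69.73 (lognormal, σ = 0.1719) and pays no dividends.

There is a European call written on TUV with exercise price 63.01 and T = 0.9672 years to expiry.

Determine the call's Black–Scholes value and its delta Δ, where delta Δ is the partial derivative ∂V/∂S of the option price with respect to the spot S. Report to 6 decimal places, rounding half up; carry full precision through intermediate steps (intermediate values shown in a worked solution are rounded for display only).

σ√T = 0.1719·√0.9672 = 0.169057
d₁ = (ln(S/K) + (r+σ²/2)T) / (σ√T) = (ln(69.73/63.01) + (0.0268+0.1719²/2)·0.9672) / 0.169057 = (0.101337 + 0.040211) / 0.169057 = 0.837280
d₂ = d₁ − σ√T = 0.837280 − 0.169057 = 0.668223
e^{−rT} = 0.974412
N(d₁) = 0.798782,  N(d₂) = 0.748004
Call price V = S·N(d₁) − K·e^{−rT}·N(d₂) = 55.699099 − 45.925749 = 9.773350
Δ = N(d₁) = 0.798782

price = 9.773350
Δ = 0.798782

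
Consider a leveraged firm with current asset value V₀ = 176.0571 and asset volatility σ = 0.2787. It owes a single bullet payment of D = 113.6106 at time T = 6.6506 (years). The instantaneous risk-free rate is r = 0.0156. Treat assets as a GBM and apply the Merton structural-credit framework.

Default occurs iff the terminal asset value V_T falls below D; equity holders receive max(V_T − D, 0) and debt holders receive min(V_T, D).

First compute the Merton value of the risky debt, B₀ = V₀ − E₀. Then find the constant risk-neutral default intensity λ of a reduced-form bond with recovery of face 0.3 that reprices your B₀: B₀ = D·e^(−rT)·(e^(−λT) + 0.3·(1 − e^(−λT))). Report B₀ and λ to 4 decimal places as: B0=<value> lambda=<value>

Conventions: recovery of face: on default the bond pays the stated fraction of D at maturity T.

Work the structural quantities from V₀ = 176.0571 against face 113.6106:
d₁ = [ln(V₀/D) + (r + σ²/2)T] / (σ√T)
   = [ln(176.0571/113.6106) + (0.0156 + 0.5·0.2787²)·6.6506] / (0.2787·√6.6506)
   = [0.438032 + 0.362038] / 0.718733 = 1.113167
d₂ = d₁ − σ√T = 1.113167 − 0.718733 = 0.394434
N(d₁) = 0.867182,  N(d₂) = 0.653370,  e^(−rT) = 0.901451
E₀ = V₀·N(d₁) − D·e^(−rT)·N(d₂)
   = 176.0571·0.867182 − 113.6106·0.901451·0.653370 = 85.759001
B₀ = V₀ − E₀ = 176.0571 − 85.759001 = 90.298099
e^(−λT) = (B₀·e^(rT)/D − 0.3)/(1 − 0.3) = (90.2981·1.109322/113.6106 − 0.3)/0.7 = 0.83099041
λ = −ln(0.83099041)/6.6506 = 0.027838

B0=90.2981 lambda=0.0278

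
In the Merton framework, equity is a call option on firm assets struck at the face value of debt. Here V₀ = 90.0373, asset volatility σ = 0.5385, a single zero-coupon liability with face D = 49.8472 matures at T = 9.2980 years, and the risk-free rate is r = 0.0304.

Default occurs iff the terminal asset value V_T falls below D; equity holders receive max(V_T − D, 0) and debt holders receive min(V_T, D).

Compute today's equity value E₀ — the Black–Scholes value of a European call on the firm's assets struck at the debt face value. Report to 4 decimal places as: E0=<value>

E0=67.5976

With assets at 90.0373 and a single debt payment of 49.8472 at 9.2980 years:
d₁ = [ln(V₀/D) + (r + σ²/2)T] / (σ√T)
   = [ln(90.0373/49.8472) + (0.0304 + 0.5·0.5385²)·9.2980] / (0.5385·√9.2980)
   = [0.591262 + 1.630787] / 1.642028 = 1.353234
d₂ = d₁ − σ√T = 1.353234 − 1.642028 = -0.288793
N(d₁) = 0.912010,  N(d₂) = 0.386370,  e^(−rT) = 0.753777
E₀ = V₀·N(d₁) − D·e^(−rT)·N(d₂)
   = 90.0373·0.912010 − 49.8472·0.753777·0.386370 = 67.597559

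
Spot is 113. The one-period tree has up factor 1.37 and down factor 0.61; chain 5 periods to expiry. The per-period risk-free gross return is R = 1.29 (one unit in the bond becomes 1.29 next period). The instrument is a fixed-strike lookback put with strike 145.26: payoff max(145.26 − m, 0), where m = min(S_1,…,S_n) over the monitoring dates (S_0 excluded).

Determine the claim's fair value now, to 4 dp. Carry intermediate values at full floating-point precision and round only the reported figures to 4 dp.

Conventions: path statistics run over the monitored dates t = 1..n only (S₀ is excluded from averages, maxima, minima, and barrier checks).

price = 4.5232

Risk-neutral up-probability p* = (R−d)/(u−d) = (1.29−0.61)/(1.37−0.61) = 0.8947; the claim prices as the p*-weighted sum of path payoffs discounted by R^5.
Enumerate all 2^5 = 32 price paths (U = up ×1.37, D = down ×0.61); each path with k up-moves has probability p*^k·(1−p*)^(5−k).
DDDDD: m=9.5439, payoff=135.7161, prob=0.000013
UDDDD: m=21.4347, payoff=123.8253, prob=0.000110
DUDDD: m=21.4347, payoff=123.8253, prob=0.000110
UUDDD: m=48.1403, payoff=97.1197, prob=0.000934
DDUDD: m=21.4347, payoff=123.8253, prob=0.000110
UDUDD: m=48.1403, payoff=97.1197, prob=0.000934
DUUDD: m=48.1403, payoff=97.1197, prob=0.000934
UUUDD: m=108.1185, payoff=37.1415, prob=0.007937
DDDUD: m=21.4347, payoff=123.8253, prob=0.000110
UDDUD: m=48.1403, payoff=97.1197, prob=0.000934
DUDUD: m=48.1403, payoff=97.1197, prob=0.000934
UUDUD: m=108.1185, payoff=37.1415, prob=0.007937
DDUUD: m=42.0473, payoff=103.2127, prob=0.000934
UDUUD: m=94.4341, payoff=50.8259, prob=0.007937
DUUUD: m=68.9300, payoff=76.3300, prob=0.007937
UUUUD: m=154.8100, payoff=0.0000, prob=0.067462
DDDDU: m=15.6458, payoff=129.6142, prob=0.000110
UDDDU: m=35.1389, payoff=110.1211, prob=0.000934
DUDDU: m=35.1389, payoff=110.1211, prob=0.000934
UUDDU: m=78.9186, payoff=66.3414, prob=0.007937
DDUDU: m=35.1389, payoff=110.1211, prob=0.000934
UDUDU: m=78.9186, payoff=66.3414, prob=0.007937
DUUDU: m=68.9300, payoff=76.3300, prob=0.007937
UUUDU: m=154.8100, payoff=0.0000, prob=0.067462
DDDUU: m=25.6489, payoff=119.6111, prob=0.000934
UDDUU: m=57.6048, payoff=87.6552, prob=0.007937
DUDUU: m=57.6048, payoff=87.6552, prob=0.007937
UUDUU: m=129.3747, payoff=15.8853, prob=0.067462
DDUUU: m=42.0473, payoff=103.2127, prob=0.007937
UDUUU: m=94.4341, payoff=50.8259, prob=0.067462
DUUUU: m=68.9300, payoff=76.3300, prob=0.067462
UUUUU: m=154.8100, payoff=0.0000, prob=0.573425
Price = Σ prob·payoff / R^5 = 16.158325 / 3.572305 = 4.5232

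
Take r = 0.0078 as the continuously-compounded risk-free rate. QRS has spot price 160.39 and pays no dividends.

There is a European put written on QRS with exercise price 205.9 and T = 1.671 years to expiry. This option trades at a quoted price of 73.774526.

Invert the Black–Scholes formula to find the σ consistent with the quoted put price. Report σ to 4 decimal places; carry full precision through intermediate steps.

sigma = 0.5404

At σ = 0.5404 the Black–Scholes value reproduces the quote:
σ√T = 0.5404·√1.671 = 0.698560
d₁ = (ln(S/K) + (r+σ²/2)T) / (σ√T) = (ln(160.39/205.9) + (0.0078+0.5404²/2)·1.671) / 0.698560 = (-0.249782 + 0.257027) / 0.698560 = 0.010370
d₂ = d₁ − σ√T = 0.010370 − 0.698560 = -0.688189
e^{−rT} = 0.987051
N(−d₁) = 0.495863,  N(−d₂) = 0.754333
V = K·e^{−rT}·N(−d₂) − S·N(−d₁) = 153.305968 − 79.531442 = 73.774526 (equal to the quote); since ∂V/∂σ > 0 for all σ, the implied volatility is unique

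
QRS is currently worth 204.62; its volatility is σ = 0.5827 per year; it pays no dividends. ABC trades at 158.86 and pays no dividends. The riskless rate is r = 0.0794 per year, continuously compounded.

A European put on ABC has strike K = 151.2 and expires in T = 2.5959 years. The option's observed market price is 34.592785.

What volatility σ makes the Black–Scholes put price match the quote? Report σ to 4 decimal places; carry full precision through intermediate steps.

At σ = 0.5809 the Black–Scholes value reproduces the quote:
σ√T = 0.5809·√2.5959 = 0.935934
d₁ = (ln(S/K) + (r+σ²/2)T) / (σ√T) = (ln(158.86/151.2) + (0.0794+0.5809²/2)·2.5959) / 0.935934 = (0.049420 + 0.644101) / 0.935934 = 0.740993
d₂ = d₁ − σ√T = 0.740993 − 0.935934 = -0.194941
e^{−rT} = 0.813740
N(−d₁) = 0.229349,  N(−d₂) = 0.577281
V = K·e^{−rT}·N(−d₂) − S·N(−d₁) = 71.027139 − 36.434355 = 34.592785 (the quoted price), and the Black–Scholes price is strictly increasing in σ, so σ is unique

sigma = 0.5809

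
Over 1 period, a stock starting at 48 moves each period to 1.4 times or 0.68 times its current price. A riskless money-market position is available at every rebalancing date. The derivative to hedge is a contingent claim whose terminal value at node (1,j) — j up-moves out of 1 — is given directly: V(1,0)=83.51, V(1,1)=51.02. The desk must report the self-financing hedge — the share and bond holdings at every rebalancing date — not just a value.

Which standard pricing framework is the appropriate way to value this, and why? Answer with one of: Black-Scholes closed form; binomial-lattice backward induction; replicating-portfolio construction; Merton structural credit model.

Key observation: what is demanded is not a single number but the (Δ, B) position at each node of the 1.4/0.68 tree starting at 48; constructing those positions is the replicating-portfolio method.

framework: replicating-portfolio construction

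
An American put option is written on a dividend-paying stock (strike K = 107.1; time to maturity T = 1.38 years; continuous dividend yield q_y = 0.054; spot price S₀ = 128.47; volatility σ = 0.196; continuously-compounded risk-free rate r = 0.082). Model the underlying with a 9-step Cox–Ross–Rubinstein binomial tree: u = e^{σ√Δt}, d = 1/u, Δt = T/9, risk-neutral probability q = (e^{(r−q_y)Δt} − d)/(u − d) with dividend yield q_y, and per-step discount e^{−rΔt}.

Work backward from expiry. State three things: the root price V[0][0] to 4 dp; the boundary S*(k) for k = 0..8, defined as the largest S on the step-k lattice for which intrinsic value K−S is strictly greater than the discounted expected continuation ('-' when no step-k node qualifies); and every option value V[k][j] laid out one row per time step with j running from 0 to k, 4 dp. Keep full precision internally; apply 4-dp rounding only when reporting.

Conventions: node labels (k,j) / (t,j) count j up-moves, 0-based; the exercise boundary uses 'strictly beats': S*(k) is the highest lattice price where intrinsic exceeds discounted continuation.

params: Δt=0.15333 u=1.07977 d=0.92612 q=0.50882 e^(-rΔt)=0.98751
t_9 payoffs: 42.7104 32.0278 19.5729 5.0516 0.0000 0.0000 0.0000 0.0000 0.0000 0.0000
t_8: node(8,0) S=69.5260 payoff=37.5740 vs cont=36.8091 → 37.5740 [stop]  node(8,1) S=81.0608 payoff=26.0392 vs cont=25.3694 → 26.0392 [stop]  node(8,2) S=94.5093 payoff=12.5907 vs cont=12.0318 → 12.5907 [stop]  node(8,3) S=110.1890 payoff=0.0000 vs cont=2.4502 → 2.4502 [wait]  node(8,4) S=128.4700 payoff=0.0000 vs cont=0.0000 → 0.0000 [wait]  node(8,5) S=149.7840 payoff=0.0000 vs cont=0.0000 → 0.0000 [wait]  node(8,6) S=174.6340 payoff=0.0000 vs cont=0.0000 → 0.0000 [wait]  node(8,7) S=203.6069 payoff=0.0000 vs cont=0.0000 → 0.0000 [wait]  node(8,8) S=237.3865 payoff=0.0000 vs cont=0.0000 → 0.0000 [wait]  ⇒ S*(8)=94.5093
t_7: node(7,0) S=75.0722 payoff=32.0278 vs cont=31.3087 → 32.0278 [stop]  node(7,1) S=87.5271 payoff=19.5729 vs cont=18.9564 → 19.5729 [stop]  node(7,2) S=102.0484 payoff=5.0516 vs cont=7.3381 → 7.3381 [wait]  node(7,3) S=118.9789 payoff=0.0000 vs cont=1.1884 → 1.1884 [wait]  node(7,4) S=138.7182 payoff=0.0000 vs cont=0.0000 → 0.0000 [wait]  node(7,5) S=161.7324 payoff=0.0000 vs cont=0.0000 → 0.0000 [wait]  node(7,6) S=188.5648 payoff=0.0000 vs cont=0.0000 → 0.0000 [wait]  node(7,7) S=219.8489 payoff=0.0000 vs cont=0.0000 → 0.0000 [wait]  ⇒ S*(7)=87.5271
t_6: node(6,0) S=81.0608 payoff=26.0392 vs cont=25.3694 → 26.0392 [stop]  node(6,1) S=94.5093 payoff=12.5907 vs cont=13.1807 → 13.1807 [wait]  node(6,2) S=110.1890 payoff=0.0000 vs cont=4.1564 → 4.1564 [wait]  node(6,3) S=128.4700 payoff=0.0000 vs cont=0.5764 → 0.5764 [wait]  node(6,4) S=149.7840 payoff=0.0000 vs cont=0.0000 → 0.0000 [wait]  node(6,5) S=174.6340 payoff=0.0000 vs cont=0.0000 → 0.0000 [wait]  node(6,6) S=203.6069 payoff=0.0000 vs cont=0.0000 → 0.0000 [wait]  ⇒ S*(6)=81.0608
t_5: node(5,0) S=87.5271 payoff=19.5729 vs cont=19.2529 → 19.5729 [stop]  node(5,1) S=102.0484 payoff=5.0516 vs cont=8.4816 → 8.4816 [wait]  node(5,2) S=118.9789 payoff=0.0000 vs cont=2.3057 → 2.3057 [wait]  node(5,3) S=138.7182 payoff=0.0000 vs cont=0.2796 → 0.2796 [wait]  node(5,4) S=161.7324 payoff=0.0000 vs cont=0.0000 → 0.0000 [wait]  node(5,5) S=188.5648 payoff=0.0000 vs cont=0.0000 → 0.0000 [wait]  ⇒ S*(5)=87.5271
t_4: node(4,0) S=94.5093 payoff=12.5907 vs cont=13.7553 → 13.7553 [wait]  node(4,1) S=110.1890 payoff=0.0000 vs cont=5.2724 → 5.2724 [wait]  node(4,2) S=128.4700 payoff=0.0000 vs cont=1.2588 → 1.2588 [wait]  node(4,3) S=149.7840 payoff=0.0000 vs cont=0.1356 → 0.1356 [wait]  node(4,4) S=174.6340 payoff=0.0000 vs cont=0.0000 → 0.0000 [wait]  ⇒ S*(4)=-
t_3: node(3,0) S=102.0484 payoff=5.0516 vs cont=9.3211 → 9.3211 [wait]  node(3,1) S=118.9789 payoff=0.0000 vs cont=3.1899 → 3.1899 [wait]  node(3,2) S=138.7182 payoff=0.0000 vs cont=0.6787 → 0.6787 [wait]  node(3,3) S=161.7324 payoff=0.0000 vs cont=0.0658 → 0.0658 [wait]  ⇒ S*(3)=-
t_2: node(2,0) S=110.1890 payoff=0.0000 vs cont=6.1239 → 6.1239 [wait]  node(2,1) S=128.4700 payoff=0.0000 vs cont=1.8882 → 1.8882 [wait]  node(2,2) S=149.7840 payoff=0.0000 vs cont=0.3623 → 0.3623 [wait]  ⇒ S*(2)=-
t_1: node(1,0) S=118.9789 payoff=0.0000 vs cont=3.9191 → 3.9191 [wait]  node(1,1) S=138.7182 payoff=0.0000 vs cont=1.0979 → 1.0979 [wait]  ⇒ S*(1)=-
t_0: node(0,0) S=128.4700 payoff=0.0000 vs cont=2.4526 → 2.4526 [wait]  ⇒ S*(0)=-

price = 2.4526
boundary = - - - - - 87.5271 81.0608 87.5271 94.5093
tree:
2.4526
3.9191 1.0979
6.1239 1.8882 0.3623
9.3211 3.1899 0.6787 0.0658
13.7553 5.2724 1.2588 0.1356 0.0000
19.5729 8.4816 2.3057 0.2796 0.0000 0.0000
26.0392 13.1807 4.1564 0.5764 0.0000 0.0000 0.0000
32.0278 19.5729 7.3381 1.1884 0.0000 0.0000 0.0000 0.0000
37.5740 26.0392 12.5907 2.4502 0.0000 0.0000 0.0000 0.0000 0.0000
42.7104 32.0278 19.5729 5.0516 0.0000 0.0000 0.0000 0.0000 0.0000 0.0000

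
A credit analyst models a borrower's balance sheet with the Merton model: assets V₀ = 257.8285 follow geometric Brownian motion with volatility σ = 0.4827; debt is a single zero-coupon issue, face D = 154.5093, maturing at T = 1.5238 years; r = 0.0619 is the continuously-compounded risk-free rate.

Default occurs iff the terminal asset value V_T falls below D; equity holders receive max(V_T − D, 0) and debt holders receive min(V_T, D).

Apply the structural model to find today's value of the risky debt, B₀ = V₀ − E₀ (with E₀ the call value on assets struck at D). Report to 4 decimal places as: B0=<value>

B0=131.7176

With assets at 257.8285 and a single debt payment of 154.5093 at 1.5238 years:
d₁ = [ln(V₀/D) + (r + σ²/2)T] / (σ√T)
   = [ln(257.8285/154.5093) + (0.0619 + 0.5·0.4827²)·1.5238] / (0.4827·√1.5238)
   = [0.512040 + 0.271845] / 0.595856 = 1.315562
d₂ = d₁ − σ√T = 1.315562 − 0.595856 = 0.719707
N(d₁) = 0.905840,  N(d₂) = 0.764147,  e^(−rT) = 0.909989
E₀ = V₀·N(d₁) − D·e^(−rT)·N(d₂)
   = 257.8285·0.905840 − 154.5093·0.909989·0.764147 = 126.110860
B₀ = V₀ − E₀ = 257.8285 − 126.110860 = 131.717640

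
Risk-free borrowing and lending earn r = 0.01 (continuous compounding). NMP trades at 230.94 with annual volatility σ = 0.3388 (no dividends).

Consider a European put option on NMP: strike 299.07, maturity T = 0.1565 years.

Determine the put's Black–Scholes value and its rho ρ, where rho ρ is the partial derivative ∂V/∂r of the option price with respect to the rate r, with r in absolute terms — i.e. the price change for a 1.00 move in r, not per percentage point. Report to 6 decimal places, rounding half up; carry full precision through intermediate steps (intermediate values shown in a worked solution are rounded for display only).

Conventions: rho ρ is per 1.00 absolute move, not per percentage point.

price = 68.033747
ρ = -45.627529

σ√T = 0.3388·√0.1565 = 0.134030
d₁ = (ln(S/K) + (r+σ²/2)T) / (σ√T) = (ln(230.94/299.07) + (0.01+0.3388²/2)·0.1565) / 0.134030 = (-0.258520 + 0.010547) / 0.134030 = -1.850135
d₂ = d₁ − σ√T = -1.850135 − 0.134030 = -1.984165
e^{−rT} = 0.998436
N(−d₁) = 0.967853,  N(−d₂) = 0.976381
Put price V = K·e^{−rT}·N(−d₂) − S·N(−d₁) = 291.549707 − 223.515960 = 68.033747
ρ = −K·T·e^{−rT}·N(−d₂) = -45.627529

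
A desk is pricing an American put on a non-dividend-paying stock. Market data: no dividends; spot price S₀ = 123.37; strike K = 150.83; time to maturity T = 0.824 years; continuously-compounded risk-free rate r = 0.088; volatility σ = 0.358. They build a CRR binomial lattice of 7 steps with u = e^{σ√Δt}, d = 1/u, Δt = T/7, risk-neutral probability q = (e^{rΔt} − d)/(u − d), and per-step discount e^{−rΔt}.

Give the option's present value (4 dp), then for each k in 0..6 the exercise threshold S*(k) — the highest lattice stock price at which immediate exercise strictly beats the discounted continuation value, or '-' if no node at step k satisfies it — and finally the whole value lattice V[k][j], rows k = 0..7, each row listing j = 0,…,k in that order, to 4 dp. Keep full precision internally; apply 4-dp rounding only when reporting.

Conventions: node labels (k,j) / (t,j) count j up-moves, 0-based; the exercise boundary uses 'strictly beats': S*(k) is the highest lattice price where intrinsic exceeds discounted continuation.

price = 30.2866
boundary = - 109.1104 96.4989 109.1104 96.4989 109.1104 123.3700
tree:
30.2866
41.7196 19.9889
54.3311 29.4218 11.3911
65.4848 41.7196 18.2811 5.0457
75.3494 54.3311 28.2909 9.0977 1.2802
84.0738 65.4848 41.7196 16.0475 2.6486 0.0000
91.7897 75.3494 54.3311 27.4600 5.4797 0.0000 0.0000
98.6139 84.0738 65.4848 41.7196 11.3368 0.0000 0.0000 0.0000

params: Δt=0.11771 u=1.13069 d=0.88442 q=0.51161 e^(-rΔt)=0.98969
t_7 payoffs: 98.6139 84.0738 65.4848 41.7196 11.3368 0.0000 0.0000 0.0000
t_6: node(6,0) S=59.0403 payoff=91.7897 vs cont=90.2354 → 91.7897 [stop]  node(6,1) S=75.4806 payoff=75.3494 vs cont=73.7950 → 75.3494 [stop]  node(6,2) S=96.4989 payoff=54.3311 vs cont=52.7767 → 54.3311 [stop]  node(6,3) S=123.3700 payoff=27.4600 vs cont=25.9056 → 27.4600 [stop]  node(6,4) S=157.7236 payoff=0.0000 vs cont=5.4797 → 5.4797 [wait]  node(6,5) S=201.6433 payoff=0.0000 vs cont=0.0000 → 0.0000 [wait]  node(6,6) S=257.7929 payoff=0.0000 vs cont=0.0000 → 0.0000 [wait]  ⇒ S*(6)=123.3700
t_5: node(5,0) S=66.7562 payoff=84.0738 vs cont=82.5194 → 84.0738 [stop]  node(5,1) S=85.3452 payoff=65.4848 vs cont=63.9305 → 65.4848 [stop]  node(5,2) S=109.1104 payoff=41.7196 vs cont=40.1653 → 41.7196 [stop]  node(5,3) S=139.4932 payoff=11.3368 vs cont=16.0475 → 16.0475 [wait]  node(5,4) S=178.3365 payoff=0.0000 vs cont=2.6486 → 2.6486 [wait]  node(5,5) S=227.9960 payoff=0.0000 vs cont=0.0000 → 0.0000 [wait]  ⇒ S*(5)=109.1104
t_4: node(4,0) S=75.4806 payoff=75.3494 vs cont=73.7950 → 75.3494 [stop]  node(4,1) S=96.4989 payoff=54.3311 vs cont=52.7767 → 54.3311 [stop]  node(4,2) S=123.3700 payoff=27.4600 vs cont=28.2909 → 28.2909 [wait]  node(4,3) S=157.7236 payoff=0.0000 vs cont=9.0977 → 9.0977 [wait]  node(4,4) S=201.6433 payoff=0.0000 vs cont=1.2802 → 1.2802 [wait]  ⇒ S*(4)=96.4989
t_3: node(3,0) S=85.3452 payoff=65.4848 vs cont=63.9305 → 65.4848 [stop]  node(3,1) S=109.1104 payoff=41.7196 vs cont=40.5860 → 41.7196 [stop]  node(3,2) S=139.4932 payoff=11.3368 vs cont=18.2811 → 18.2811 [wait]  node(3,3) S=178.3365 payoff=0.0000 vs cont=5.0457 → 5.0457 [wait]  ⇒ S*(3)=109.1104
t_2: node(2,0) S=96.4989 payoff=54.3311 vs cont=52.7767 → 54.3311 [stop]  node(2,1) S=123.3700 payoff=27.4600 vs cont=29.4218 → 29.4218 [wait]  node(2,2) S=157.7236 payoff=0.0000 vs cont=11.3911 → 11.3911 [wait]  ⇒ S*(2)=96.4989
t_1: node(1,0) S=109.1104 payoff=41.7196 vs cont=41.1586 → 41.7196 [stop]  node(1,1) S=139.4932 payoff=11.3368 vs cont=19.9889 → 19.9889 [wait]  ⇒ S*(1)=109.1104
t_0: node(0,0) S=123.3700 payoff=27.4600 vs cont=30.2866 → 30.2866 [wait]  ⇒ S*(0)=-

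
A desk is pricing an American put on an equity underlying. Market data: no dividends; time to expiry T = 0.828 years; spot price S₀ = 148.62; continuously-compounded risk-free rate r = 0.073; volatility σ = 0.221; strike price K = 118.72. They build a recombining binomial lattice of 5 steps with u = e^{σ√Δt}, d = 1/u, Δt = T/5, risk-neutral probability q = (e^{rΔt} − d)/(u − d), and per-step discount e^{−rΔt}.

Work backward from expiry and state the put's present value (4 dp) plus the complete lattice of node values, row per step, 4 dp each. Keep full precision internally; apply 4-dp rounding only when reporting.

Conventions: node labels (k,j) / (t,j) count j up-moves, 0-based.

params: Δt=0.16560 u=1.09410 d=0.91399 q=0.54506 e^(-rΔt)=0.98798
t_5 payoffs: 23.9243 5.2440 0.0000 0.0000 0.0000 0.0000
k=4: node(4,0) S=103.7162 payoff=15.0038 vs cont=13.5773 → 15.0038 [stop]  node(4,1) S=124.1543 payoff=0.0000 vs cont=2.3570 → 2.3570 [wait]  node(4,2) S=148.6200 payoff=0.0000 vs cont=0.0000 → 0.0000 [wait]  node(4,3) S=177.9069 payoff=0.0000 vs cont=0.0000 → 0.0000 [wait]  node(4,4) S=212.9649 payoff=0.0000 vs cont=0.0000 → 0.0000 [wait]
k=3: node(3,0) S=113.4760 payoff=5.2440 vs cont=8.0131 → 8.0131 [wait]  node(3,1) S=135.8375 payoff=0.0000 vs cont=1.0594 → 1.0594 [wait]  node(3,2) S=162.6054 payoff=0.0000 vs cont=0.0000 → 0.0000 [wait]  node(3,3) S=194.6482 payoff=0.0000 vs cont=0.0000 → 0.0000 [wait]
k=2: node(2,0) S=124.1543 payoff=0.0000 vs cont=4.1722 → 4.1722 [wait]  node(2,1) S=148.6200 payoff=0.0000 vs cont=0.4762 → 0.4762 [wait]  node(2,2) S=177.9069 payoff=0.0000 vs cont=0.0000 → 0.0000 [wait]
k=1: node(1,0) S=135.8375 payoff=0.0000 vs cont=2.1317 → 2.1317 [wait]  node(1,1) S=162.6054 payoff=0.0000 vs cont=0.2140 → 0.2140 [wait]
k=0: node(0,0) S=148.6200 payoff=0.0000 vs cont=1.0734 → 1.0734 [wait]

price = 1.0734
tree:
1.0734
2.1317 0.2140
4.1722 0.4762 0.0000
8.0131 1.0594 0.0000 0.0000
15.0038 2.3570 0.0000 0.0000 0.0000
23.9243 5.2440 0.0000 0.0000 0.0000 0.0000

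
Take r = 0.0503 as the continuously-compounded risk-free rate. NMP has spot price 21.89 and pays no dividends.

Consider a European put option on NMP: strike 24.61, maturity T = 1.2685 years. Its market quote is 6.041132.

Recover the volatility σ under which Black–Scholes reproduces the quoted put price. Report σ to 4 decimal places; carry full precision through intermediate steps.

sigma = 0.5450

At σ = 0.5450 the Black–Scholes value reproduces the quote:
σ√T = 0.545·√1.2685 = 0.613821
d₁ = (ln(S/K) + (r+σ²/2)T) / (σ√T) = (ln(21.89/24.61) + (0.0503+0.545²/2)·1.2685) / 0.613821 = (-0.117123 + 0.252194) / 0.613821 = 0.220049
d₂ = d₁ − σ√T = 0.220049 − 0.613821 = -0.393772
e^{−rT} = 0.938187
N(−d₁) = 0.412916,  N(−d₂) = 0.653125
V = K·e^{−rT}·N(−d₂) − S·N(−d₁) = 15.079874 − 9.038742 = 6.041132 (equal to the quote); since ∂V/∂σ > 0 for all σ, the implied volatility is unique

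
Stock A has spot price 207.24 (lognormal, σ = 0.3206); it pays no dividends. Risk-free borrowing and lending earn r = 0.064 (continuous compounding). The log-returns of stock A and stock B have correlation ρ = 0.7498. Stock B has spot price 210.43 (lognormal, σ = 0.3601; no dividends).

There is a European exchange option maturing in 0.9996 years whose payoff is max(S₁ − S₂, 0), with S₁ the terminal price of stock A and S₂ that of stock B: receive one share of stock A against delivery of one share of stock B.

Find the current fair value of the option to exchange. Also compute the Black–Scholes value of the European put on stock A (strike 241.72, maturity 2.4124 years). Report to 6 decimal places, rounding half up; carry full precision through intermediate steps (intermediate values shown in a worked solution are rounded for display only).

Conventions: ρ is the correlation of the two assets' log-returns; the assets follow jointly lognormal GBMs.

exchange price = 18.683798
price(stock A put K=241.72) = 40.686868

σ_eff = √(σ₁² + σ₂² − 2ρσ₁σ₂) = √(0.3206² + 0.3601² − 2·0.7498·0.3206·0.3601) = 0.243578
d₁ = (ln(S₁/S₂) + (q₂ − q₁ + σ_eff²/2)T) / (σ_eff√T) = (ln(207.24/210.43) + (0.0 − 0.0 + 0.029665)·0.9996) / 0.243530 = 0.059039
d₂ = d₁ − σ_eff√T = 0.059039 − 0.243530 = -0.184490
N(d₁) = 0.523540,  N(d₂) = 0.426814
V = S₁·e^{−q₁T}·N(d₁) − S₂·e^{−q₂T}·N(d₂) = 108.498354 − 89.814556 = 18.683798
[vanilla: stock A put K=241.72]
σ√T = 0.3206·√2.4124 = 0.497953
d₁ = (ln(S/K) + (r+σ²/2)T) / (σ√T) = (ln(207.24/241.72) + (0.064+0.3206²/2)·2.4124) / 0.497953 = (-0.153902 + 0.278372) / 0.497953 = 0.249963
d₂ = d₁ − σ√T = 0.249963 − 0.497953 = -0.247990
e^{−rT} = 0.856935
N(−d₁) = 0.401308,  N(−d₂) = 0.597929
price = K·e^{−rT}·N(−d₂) − S·N(−d₁) = 123.853961 − 83.167093 = 40.686868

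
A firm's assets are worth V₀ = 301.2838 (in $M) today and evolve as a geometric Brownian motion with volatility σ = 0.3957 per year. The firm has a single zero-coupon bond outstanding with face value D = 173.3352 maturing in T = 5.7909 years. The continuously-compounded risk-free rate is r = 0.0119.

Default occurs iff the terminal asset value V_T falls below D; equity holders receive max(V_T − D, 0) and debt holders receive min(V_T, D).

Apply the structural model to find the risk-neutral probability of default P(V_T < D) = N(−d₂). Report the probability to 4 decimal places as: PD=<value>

PD=0.4298

With assets at 301.2838 and a single debt payment of 173.3352 at 5.7909 years:
d₁ = [ln(V₀/D) + (r + σ²/2)T] / (σ√T)
   = [ln(301.2838/173.3352) + (0.0119 + 0.5·0.3957²)·5.7909] / (0.3957·√5.7909)
   = [0.552825 + 0.522277] / 0.952224 = 1.129044
d₂ = d₁ − σ√T = 1.129044 − 0.952224 = 0.176820
risk-neutral PD = N(−d₂) = N(-0.176820) = 0.429825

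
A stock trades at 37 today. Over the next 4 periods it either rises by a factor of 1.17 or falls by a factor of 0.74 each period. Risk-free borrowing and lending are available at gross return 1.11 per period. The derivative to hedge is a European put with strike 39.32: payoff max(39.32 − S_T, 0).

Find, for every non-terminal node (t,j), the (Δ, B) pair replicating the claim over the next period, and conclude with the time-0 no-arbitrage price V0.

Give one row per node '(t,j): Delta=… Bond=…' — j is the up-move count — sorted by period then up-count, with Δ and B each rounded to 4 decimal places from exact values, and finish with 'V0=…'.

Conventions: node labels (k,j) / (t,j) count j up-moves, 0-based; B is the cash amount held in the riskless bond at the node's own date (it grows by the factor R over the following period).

(0,0): Delta=-0.1894 Bond=7.8075
(1,0): Delta=-0.7687 Bond=24.5280
(1,1): Delta=-0.1299 Bond=6.0942
(2,0): Delta=-1.0000 Bond=31.9130
(2,1): Delta=-0.7449 Bond=26.4660
(2,2): Delta=-0.0669 Bond=3.5697
(3,0): Delta=-1.0000 Bond=35.4234
(3,1): Delta=-1.0000 Bond=35.4234
(3,2): Delta=-0.7188 Bond=28.3968
(3,3): Delta=0.0000 Bond=0.0000
V0=0.8012

Risk-neutral probability p* = (R−d)/(u−d) = (1.11−0.74)/(1.17−0.74) = 0.8605.
At maturity the claim pays: V(4,0)=28.2250, V(4,1)=21.7779, V(4,2)=11.5844, V(4,3)=0.0000, V(4,4)=0.0000
Node (3,0) S=14.9933: V=(p*·21.7779+(1−p*)·28.2250)/1.11=20.4301; Δ=(21.7779−28.2250)/(17.5421−11.0950)=-1.0000; B=V−Δ·S=35.4234
Node (3,1) S=23.7056: V=(p*·11.5844+(1−p*)·21.7779)/1.11=11.7178; Δ=(11.5844−21.7779)/(27.7356−17.5421)=-1.0000; B=V−Δ·S=35.4234
Node (3,2) S=37.4805: V=(p*·0.0000+(1−p*)·11.5844)/1.11=1.4562; Δ=(0.0000−11.5844)/(43.8522−27.7356)=-0.7188; B=V−Δ·S=28.3968
Node (3,3) S=59.2597: V=(p*·0.0000+(1−p*)·0.0000)/1.11=0.0000; Δ=(0.0000−0.0000)/(69.3338−43.8522)=0.0000; B=V−Δ·S=0.0000
Node (2,0) S=20.2612: V=(p*·11.7178+(1−p*)·20.4301)/1.11=11.6518; Δ=(11.7178−20.4301)/(23.7056−14.9933)=-1.0000; B=V−Δ·S=31.9130
Node (2,1) S=32.0346: V=(p*·1.4562+(1−p*)·11.7178)/1.11=2.6019; Δ=(1.4562−11.7178)/(37.4805−23.7056)=-0.7449; B=V−Δ·S=26.4660
Node (2,2) S=50.6493: V=(p*·0.0000+(1−p*)·1.4562)/1.11=0.1831; Δ=(0.0000−1.4562)/(59.2597−37.4805)=-0.0669; B=V−Δ·S=3.5697
Node (1,0) S=27.3800: V=(p*·2.6019+(1−p*)·11.6518)/1.11=3.4817; Δ=(2.6019−11.6518)/(32.0346−20.2612)=-0.7687; B=V−Δ·S=24.5280
Node (1,1) S=43.2900: V=(p*·0.1831+(1−p*)·2.6019)/1.11=0.4690; Δ=(0.1831−2.6019)/(50.6493−32.0346)=-0.1299; B=V−Δ·S=6.0942
Node (0,0) S=37.0000: V=(p*·0.4690+(1−p*)·3.4817)/1.11=0.8012; Δ=(0.4690−3.4817)/(43.2900−27.3800)=-0.1894; B=V−Δ·S=7.8075
Verification: the root portfolio costs Δ(0,0)·S0 + B(0,0) = 0.8012, matching V0.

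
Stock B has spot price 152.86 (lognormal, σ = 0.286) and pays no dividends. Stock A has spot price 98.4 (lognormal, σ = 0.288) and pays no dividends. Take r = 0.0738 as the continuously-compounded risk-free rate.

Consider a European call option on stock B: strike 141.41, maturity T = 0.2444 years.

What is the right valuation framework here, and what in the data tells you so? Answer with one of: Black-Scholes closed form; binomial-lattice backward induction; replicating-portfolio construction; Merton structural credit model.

framework: Black-Scholes closed form

Key observation: with stock B following a GBM at constant σ and r, the European call struck at 141.41 prices in closed form — nothing here needs a stepwise model or a balance sheet.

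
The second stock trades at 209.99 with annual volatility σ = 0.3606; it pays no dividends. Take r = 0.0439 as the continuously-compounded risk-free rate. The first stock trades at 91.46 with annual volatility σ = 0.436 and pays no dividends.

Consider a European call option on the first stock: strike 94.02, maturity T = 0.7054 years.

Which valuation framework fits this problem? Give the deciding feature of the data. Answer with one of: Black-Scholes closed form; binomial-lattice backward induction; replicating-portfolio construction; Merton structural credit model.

Key observation: a European claim on the first stock (strike 94.02) — a lognormal (GBM) underlying with constant rate and volatility — has an exact closed-form value; no lattice or capital structure is involved.

framework: Black-Scholes closed form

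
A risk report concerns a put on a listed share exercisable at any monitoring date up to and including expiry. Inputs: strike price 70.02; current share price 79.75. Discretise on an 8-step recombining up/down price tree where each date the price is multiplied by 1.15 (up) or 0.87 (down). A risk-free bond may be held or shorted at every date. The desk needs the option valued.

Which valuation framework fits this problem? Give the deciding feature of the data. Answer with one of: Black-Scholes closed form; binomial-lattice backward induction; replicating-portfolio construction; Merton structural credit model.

Key observation: the defining feature is the embedded early-exercise option across 8 discrete dates on the spot-79.75 tree; pricing the strike-70.02 put means working backward with an exercise test at every node.

framework: binomial-lattice backward induction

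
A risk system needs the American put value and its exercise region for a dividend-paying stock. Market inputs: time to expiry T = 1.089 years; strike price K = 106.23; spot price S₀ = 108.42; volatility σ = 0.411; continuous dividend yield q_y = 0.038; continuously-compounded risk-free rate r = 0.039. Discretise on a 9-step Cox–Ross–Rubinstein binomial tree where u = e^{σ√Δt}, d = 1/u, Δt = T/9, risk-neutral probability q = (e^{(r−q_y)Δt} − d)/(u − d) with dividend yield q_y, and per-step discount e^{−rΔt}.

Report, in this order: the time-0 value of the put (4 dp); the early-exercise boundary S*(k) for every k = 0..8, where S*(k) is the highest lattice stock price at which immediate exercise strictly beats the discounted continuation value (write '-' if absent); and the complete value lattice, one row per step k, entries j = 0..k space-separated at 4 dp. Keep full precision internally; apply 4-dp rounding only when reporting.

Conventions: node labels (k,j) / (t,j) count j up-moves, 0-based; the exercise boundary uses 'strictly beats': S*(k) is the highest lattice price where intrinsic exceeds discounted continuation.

price = 17.0242
boundary = - - - - - 53.0471 61.1999 70.6058 81.4573
tree:
17.0242
22.6650 10.7007
29.3824 15.1591 5.6747
36.9856 20.9245 8.6731 2.2791
45.0944 28.0228 12.9622 3.8216 0.5258
53.1829 36.2375 18.8469 6.3164 0.9870 0.0000
60.2497 45.0301 26.4795 10.2479 1.8527 0.0000 0.0000
66.3751 53.1829 35.6242 16.2168 3.4776 0.0000 0.0000 0.0000
71.6844 60.2497 45.0301 24.7727 6.5279 0.0000 0.0000 0.0000 0.0000
76.2865 66.3751 53.1829 35.6242 12.2534 0.0000 0.0000 0.0000 0.0000 0.0000

Δt=0.12100  u=1.15369  d=0.86678  q=0.46474  discount=0.99529
step 9 (expiry): payoffs max(K−S,0) = 76.2865 66.3751 53.1829 35.6242 12.2534 0.0000 0.0000 0.0000 0.0000 0.0000
step 8: (k=8,j=0): S=34.5456, K−S=71.6844, hold=71.3428 ⇒ V=71.6844 exercise | (k=8,j=1): S=45.9803, K−S=60.2497, hold=59.9605 ⇒ V=60.2497 exercise | (k=8,j=2): S=61.1999, K−S=45.0301, hold=44.8107 ⇒ V=45.0301 exercise | (k=8,j=3): S=81.4573, K−S=24.7727, hold=24.6462 ⇒ V=24.7727 exercise | (k=8,j=4): S=108.4200, K−S=0.0000, hold=6.5279 ⇒ V=6.5279 continue | (k=8,j=5): S=144.3074, K−S=0.0000, hold=0.0000 ⇒ V=0.0000 continue | (k=8,j=6): S=192.0736, K−S=0.0000, hold=0.0000 ⇒ V=0.0000 continue | (k=8,j=7): S=255.6507, K−S=0.0000, hold=0.0000 ⇒ V=0.0000 continue | (k=8,j=8): S=340.2720, K−S=0.0000, hold=0.0000 ⇒ V=0.0000 continue  boundary S*=81.4573
step 7: (k=7,j=0): S=39.8549, K−S=66.3751, hold=66.0578 ⇒ V=66.3751 exercise | (k=7,j=1): S=53.0471, K−S=53.1829, hold=52.9262 ⇒ V=53.1829 exercise | (k=7,j=2): S=70.6058, K−S=35.6242, hold=35.4479 ⇒ V=35.6242 exercise | (k=7,j=3): S=93.9766, K−S=12.2534, hold=16.2168 ⇒ V=16.2168 continue | (k=7,j=4): S=125.0832, K−S=0.0000, hold=3.4776 ⇒ V=3.4776 continue | (k=7,j=5): S=166.4862, K−S=0.0000, hold=0.0000 ⇒ V=0.0000 continue | (k=7,j=6): S=221.5937, K−S=0.0000, hold=0.0000 ⇒ V=0.0000 continue | (k=7,j=7): S=294.9420, K−S=0.0000, hold=0.0000 ⇒ V=0.0000 continue  boundary S*=70.6058
step 6: (k=6,j=0): S=45.9803, K−S=60.2497, hold=59.9605 ⇒ V=60.2497 exercise | (k=6,j=1): S=61.1999, K−S=45.0301, hold=44.8107 ⇒ V=45.0301 exercise | (k=6,j=2): S=81.4573, K−S=24.7727, hold=26.4795 ⇒ V=26.4795 continue | (k=6,j=3): S=108.4200, K−S=0.0000, hold=10.2479 ⇒ V=10.2479 continue | (k=6,j=4): S=144.3074, K−S=0.0000, hold=1.8527 ⇒ V=1.8527 continue | (k=6,j=5): S=192.0736, K−S=0.0000, hold=0.0000 ⇒ V=0.0000 continue | (k=6,j=6): S=255.6507, K−S=0.0000, hold=0.0000 ⇒ V=0.0000 continue  boundary S*=61.1999
step 5: (k=5,j=0): S=53.0471, K−S=53.1829, hold=52.9262 ⇒ V=53.1829 exercise | (k=5,j=1): S=70.6058, K−S=35.6242, hold=36.2375 ⇒ V=36.2375 continue | (k=5,j=2): S=93.9766, K−S=12.2534, hold=18.8469 ⇒ V=18.8469 continue | (k=5,j=3): S=125.0832, K−S=0.0000, hold=6.3164 ⇒ V=6.3164 continue | (k=5,j=4): S=166.4862, K−S=0.0000, hold=0.9870 ⇒ V=0.9870 continue | (k=5,j=5): S=221.5937, K−S=0.0000, hold=0.0000 ⇒ V=0.0000 continue  boundary S*=53.0471
step 4: (k=4,j=0): S=61.1999, K−S=45.0301, hold=45.0944 ⇒ V=45.0944 continue | (k=4,j=1): S=81.4573, K−S=24.7727, hold=28.0228 ⇒ V=28.0228 continue | (k=4,j=2): S=108.4200, K−S=0.0000, hold=12.9622 ⇒ V=12.9622 continue | (k=4,j=3): S=144.3074, K−S=0.0000, hold=3.8216 ⇒ V=3.8216 continue | (k=4,j=4): S=192.0736, K−S=0.0000, hold=0.5258 ⇒ V=0.5258 continue  boundary S*=-
step 3: (k=3,j=0): S=70.6058, K−S=35.6242, hold=36.9856 ⇒ V=36.9856 continue | (k=3,j=1): S=93.9766, K−S=12.2534, hold=20.9245 ⇒ V=20.9245 continue | (k=3,j=2): S=125.0832, K−S=0.0000, hold=8.6731 ⇒ V=8.6731 continue | (k=3,j=3): S=166.4862, K−S=0.0000, hold=2.2791 ⇒ V=2.2791 continue  boundary S*=-
step 2: (k=2,j=0): S=81.4573, K−S=24.7727, hold=29.3824 ⇒ V=29.3824 continue | (k=2,j=1): S=108.4200, K−S=0.0000, hold=15.1591 ⇒ V=15.1591 continue | (k=2,j=2): S=144.3074, K−S=0.0000, hold=5.6747 ⇒ V=5.6747 continue  boundary S*=-
step 1: (k=1,j=0): S=93.9766, K−S=12.2534, hold=22.6650 ⇒ V=22.6650 continue | (k=1,j=1): S=125.0832, K−S=0.0000, hold=10.7007 ⇒ V=10.7007 continue  boundary S*=-
step 0: (k=0,j=0): S=108.4200, K−S=0.0000, hold=17.0242 ⇒ V=17.0242 continue  boundary S*=-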